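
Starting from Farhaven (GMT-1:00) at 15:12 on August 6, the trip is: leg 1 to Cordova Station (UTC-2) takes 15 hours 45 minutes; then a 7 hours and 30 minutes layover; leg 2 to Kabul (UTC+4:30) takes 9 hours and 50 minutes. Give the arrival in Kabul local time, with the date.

05:47 on August 8

Convert departure to UTC: 15:12 + 1:00 = 16:12 UTC on Aug 6.
Add 15 hours 45 minutes leg 1 → 07:57 UTC (Aug 7).
Add 7 hours and 30 minutes layover in Cordova Station → 15:27 UTC.
Add 9 hours and 50 minutes leg 2 → 01:17 UTC (Aug 8).
Kabul is UTC+4:30, so local arrival = 01:17 + 4:30 = 05:47 on Aug 8.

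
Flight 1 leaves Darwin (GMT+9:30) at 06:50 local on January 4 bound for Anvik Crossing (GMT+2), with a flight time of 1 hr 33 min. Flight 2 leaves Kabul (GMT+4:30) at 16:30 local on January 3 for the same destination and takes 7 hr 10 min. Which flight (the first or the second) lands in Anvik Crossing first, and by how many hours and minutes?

the second, by 3 hours 43 minutes

Flight 1 in UTC: 06:50 − 9:30 = 21:20 on Jan 3.
+1 hour 33 minutes → arrive 22:53 UTC on Jan 3.
Flight 2 in UTC: 16:30 − 4:30 = 12:00 on Jan 3.
+7 hours 10 minutes → arrive 19:10 UTC on Jan 3.
Flight 2 lands earlier by 3 hours 43 minutes.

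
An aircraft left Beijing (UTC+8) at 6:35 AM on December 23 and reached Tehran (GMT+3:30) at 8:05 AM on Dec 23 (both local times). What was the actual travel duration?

Departure in UTC: 6:35 AM − 8:00 = 10:35 PM on Dec 22.
Arrival in UTC: 8:05 AM − 3:30 = 4:35 AM on Dec 23.
Elapsed = 4:35 AM − 10:35 PM (+1 day) = 6 hours.

6 hours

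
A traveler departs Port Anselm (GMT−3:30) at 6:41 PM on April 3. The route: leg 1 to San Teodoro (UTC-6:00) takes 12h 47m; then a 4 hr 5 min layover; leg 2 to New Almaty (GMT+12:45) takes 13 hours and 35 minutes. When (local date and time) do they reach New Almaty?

Convert departure to UTC: 6:41 PM + 3:30 = 10:11 PM UTC on Apr 3.
Add 12 hours 47 minutes leg 1 → 10:58 AM UTC (Apr 4).
Add 4 hours 5 minutes layover in San Teodoro → 3:03 PM UTC.
Add 13 hours 35 minutes leg 2 → 4:38 AM UTC (Apr 5).
New Almaty is UTC+12:45, so local arrival = 4:38 AM + 12:45 = 5:23 PM on Apr 5.

5:23 PM on April 5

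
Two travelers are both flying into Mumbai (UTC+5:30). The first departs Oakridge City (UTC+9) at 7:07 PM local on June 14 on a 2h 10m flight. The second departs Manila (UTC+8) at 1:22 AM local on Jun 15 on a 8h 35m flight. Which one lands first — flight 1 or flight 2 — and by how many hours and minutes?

the first, by 13 hours 40 minutes

Flight 1 in UTC: 7:07 PM − 9:00 = 10:07 AM on Jun 14.
+2 hours 10 minutes → arrive 12:17 PM UTC on Jun 14.
Flight 2 in UTC: 1:22 AM − 8:00 = 5:22 PM on Jun 14.
+8 hours 35 minutes → arrive 1:57 AM UTC on Jun 15.
Flight 1 lands earlier by 13 hours 40 minutes.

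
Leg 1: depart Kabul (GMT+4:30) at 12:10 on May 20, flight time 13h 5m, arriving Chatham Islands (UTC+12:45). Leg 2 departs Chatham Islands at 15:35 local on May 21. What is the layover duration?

Convert departure to UTC: 12:10 − 4:30 = 07:40 UTC on May 20.
Add 13 hours and 5 minutes flight time → 20:45 UTC.
Chatham Islands is UTC+12:45, so local arrival = 20:45 + 12:45 = 09:30 on May 21.
Layover = 15:35 − 09:30 = 6 hours 5 minutes.

6 hours 5 minutes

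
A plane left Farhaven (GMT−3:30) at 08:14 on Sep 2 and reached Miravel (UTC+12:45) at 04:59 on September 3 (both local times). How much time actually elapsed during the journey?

Departure in UTC: 08:14 + 3:30 = 11:44 on Sep 2.
Arrival in UTC: 04:59 − 12:45 = 16:14 on Sep 2.
Elapsed = 16:14 − 11:44 = 4 hours 30 minutes.

4 hours 30 minutes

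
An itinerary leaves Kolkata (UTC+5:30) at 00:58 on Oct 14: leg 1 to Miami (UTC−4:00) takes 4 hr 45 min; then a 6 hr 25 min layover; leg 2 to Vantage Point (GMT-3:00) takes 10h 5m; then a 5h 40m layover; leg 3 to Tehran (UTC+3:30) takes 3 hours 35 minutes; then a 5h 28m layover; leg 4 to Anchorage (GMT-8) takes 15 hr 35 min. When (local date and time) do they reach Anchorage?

15:01 on October 15

Convert departure to UTC: 00:58 − 5:30 = 19:28 UTC on Oct 13.
Add 4 hours 45 minutes leg 1 → 00:13 UTC (Oct 14).
Add 6 hours 25 minutes layover in Miami → 06:38 UTC.
Add 10 hours and 5 minutes leg 2 → 16:43 UTC.
Add 5 hours 40 minutes layover in Vantage Point → 22:23 UTC.
Add 3 hours and 35 minutes leg 3 → 01:58 UTC (Oct 15).
Add 5 hours and 28 minutes layover in Tehran → 07:26 UTC.
Add 15 hours and 35 minutes leg 4 → 23:01 UTC.
Anchorage is UTC−8:00, so local arrival = 23:01 − 8:00 = 15:01 on Oct 15.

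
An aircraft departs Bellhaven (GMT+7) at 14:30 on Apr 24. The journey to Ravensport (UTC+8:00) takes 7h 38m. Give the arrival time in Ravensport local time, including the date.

Convert departure to UTC: 14:30 − 7:00 = 07:30 UTC on Apr 24.
Add 7 hours and 38 minutes travel time → 15:08 UTC.
Ravensport is UTC+8:00, so local arrival = 15:08 + 8:00 = 23:08 on Apr 24.

23:08 on Apr 24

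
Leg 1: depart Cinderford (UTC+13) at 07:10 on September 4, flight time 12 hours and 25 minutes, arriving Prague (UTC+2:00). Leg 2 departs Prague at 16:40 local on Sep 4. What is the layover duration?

Convert departure to UTC: 07:10 − 13:00 = 18:10 UTC on Sep 3.
Add 12 hours 25 minutes flight time → 06:35 UTC (Sep 4).
Prague is UTC+2:00, so local arrival = 06:35 + 2:00 = 08:35 on Sep 4.
Layover = 16:40 − 08:35 = 8 hours 5 minutes.

8 hours 5 minutes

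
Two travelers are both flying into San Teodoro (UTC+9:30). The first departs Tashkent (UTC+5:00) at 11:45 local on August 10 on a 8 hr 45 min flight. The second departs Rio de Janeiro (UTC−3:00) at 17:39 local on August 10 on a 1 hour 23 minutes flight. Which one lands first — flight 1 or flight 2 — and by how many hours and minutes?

Flight 1 in UTC: 11:45 − 5:00 = 06:45 on Aug 10.
+8 hours and 45 minutes → arrive 15:30 UTC on Aug 10.
Flight 2 in UTC: 17:39 + 3:00 = 20:39 on Aug 10.
+1 hour 23 minutes → arrive 22:02 UTC on Aug 10.
Flight 1 lands earlier by 6 hours 32 minutes.

the first, by 6 hours 32 minutes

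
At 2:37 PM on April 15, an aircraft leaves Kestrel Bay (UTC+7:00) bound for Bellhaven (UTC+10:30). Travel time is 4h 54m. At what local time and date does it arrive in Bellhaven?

11:01 PM on April 15

Convert departure to UTC: 2:37 PM − 7:00 = 7:37 AM UTC on Apr 15.
Add 4 hours 54 minutes travel time → 12:31 PM UTC.
Bellhaven is UTC+10:30, so local arrival = 12:31 PM + 10:30 = 11:01 PM on Apr 15.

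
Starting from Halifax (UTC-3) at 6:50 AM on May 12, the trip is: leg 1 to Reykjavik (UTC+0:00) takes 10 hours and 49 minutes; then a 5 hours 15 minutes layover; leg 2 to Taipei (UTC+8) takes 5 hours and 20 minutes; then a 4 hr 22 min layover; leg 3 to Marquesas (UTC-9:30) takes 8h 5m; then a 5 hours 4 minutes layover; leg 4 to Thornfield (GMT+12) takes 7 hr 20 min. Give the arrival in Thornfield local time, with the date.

8:05 PM on May 14

Convert departure to UTC: 6:50 AM + 3:00 = 9:50 AM UTC on May 12.
Add 10 hours and 49 minutes leg 1 → 8:39 PM UTC.
Add 5 hours and 15 minutes layover in Reykjavik → 1:54 AM UTC (May 13).
Add 5 hours and 20 minutes leg 2 → 7:14 AM UTC.
Add 4 hours 22 minutes layover in Taipei → 11:36 AM UTC.
Add 8 hours 5 minutes leg 3 → 7:41 PM UTC.
Add 5 hours and 4 minutes layover in Marquesas → 12:45 AM UTC (May 14).
Add 7 hours and 20 minutes leg 4 → 8:05 AM UTC.
Thornfield is UTC+12:00, so local arrival = 8:05 AM + 12:00 = 8:05 PM on May 14.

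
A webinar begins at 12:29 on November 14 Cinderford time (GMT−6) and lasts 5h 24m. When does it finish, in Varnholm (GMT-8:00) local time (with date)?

15:53 on November 14

Convert start to UTC: 12:29 + 6:00 = 18:29 UTC on Nov 14.
Add 5 hours and 24 minutes duration → 23:53 UTC.
Varnholm is UTC−8:00, so local end time = 23:53 − 8:00 = 15:53 on Nov 14.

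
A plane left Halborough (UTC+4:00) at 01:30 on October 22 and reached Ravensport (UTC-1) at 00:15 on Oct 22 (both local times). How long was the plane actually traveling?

Departure in UTC: 01:30 − 4:00 = 21:30 on Oct 21.
Arrival in UTC: 00:15 + 1:00 = 01:15 on Oct 22.
Elapsed = 01:15 − 21:30 (+1 day) = 3 hours 45 minutes.

3 hours 45 minutes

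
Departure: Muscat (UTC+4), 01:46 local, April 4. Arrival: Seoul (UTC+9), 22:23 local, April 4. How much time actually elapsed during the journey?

15 hours 37 minutes

Departure in UTC: 01:46 − 4:00 = 21:46 on Apr 3.
Arrival in UTC: 22:23 − 9:00 = 13:23 on Apr 4.
Elapsed = 13:23 − 21:46 (+1 day) = 15 hours 37 minutes.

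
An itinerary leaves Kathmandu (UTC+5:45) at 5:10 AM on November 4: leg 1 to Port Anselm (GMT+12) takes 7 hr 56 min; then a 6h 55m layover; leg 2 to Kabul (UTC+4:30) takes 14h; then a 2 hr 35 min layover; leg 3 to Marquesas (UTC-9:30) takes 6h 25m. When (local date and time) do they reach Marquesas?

3:46 AM on Nov 5

Convert departure to UTC: 5:10 AM − 5:45 = 11:25 PM UTC on Nov 3.
Add 7 hours and 56 minutes leg 1 → 7:21 AM UTC (Nov 4).
Add 6 hours and 55 minutes layover in Port Anselm → 2:16 PM UTC.
Add 14 hours leg 2 → 4:16 AM UTC (Nov 5).
Add 2 hours 35 minutes layover in Kabul → 6:51 AM UTC.
Add 6 hours 25 minutes leg 3 → 1:16 PM UTC.
Marquesas is UTC−9:30, so local arrival = 1:16 PM − 9:30 = 3:46 AM on Nov 5.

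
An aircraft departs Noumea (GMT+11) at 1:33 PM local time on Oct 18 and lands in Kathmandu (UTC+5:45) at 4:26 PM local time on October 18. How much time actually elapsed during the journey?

Departure in UTC: 1:33 PM − 11:00 = 2:33 AM on Oct 18.
Arrival in UTC: 4:26 PM − 5:45 = 10:41 AM on Oct 18.
Elapsed = 10:41 AM − 2:33 AM = 8 hours 8 minutes.

8 hours 8 minutes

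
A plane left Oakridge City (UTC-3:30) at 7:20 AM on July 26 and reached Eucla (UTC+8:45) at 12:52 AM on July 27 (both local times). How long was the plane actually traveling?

5 hours 17 minutes

Departure in UTC: 7:20 AM + 3:30 = 10:50 AM on Jul 26.
Arrival in UTC: 12:52 AM − 8:45 = 4:07 PM on Jul 26.
Elapsed = 4:07 PM − 10:50 AM = 5 hours 17 minutes.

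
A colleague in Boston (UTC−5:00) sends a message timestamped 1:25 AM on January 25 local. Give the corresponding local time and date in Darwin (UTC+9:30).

3:55 PM on January 25

Darwin is 14:30 ahead of Boston.
Shift by the zone difference: 1:25 AM + 14:30 = 3:55 PM on Jan 25 in Darwin.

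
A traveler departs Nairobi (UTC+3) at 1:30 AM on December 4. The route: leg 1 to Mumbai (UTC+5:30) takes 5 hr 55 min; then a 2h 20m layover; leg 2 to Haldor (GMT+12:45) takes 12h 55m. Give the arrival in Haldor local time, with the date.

8:25 AM on Dec 5

Convert departure to UTC: 1:30 AM − 3:00 = 10:30 PM UTC on Dec 3.
Add 5 hours and 55 minutes leg 1 → 4:25 AM UTC (Dec 4).
Add 2 hours 20 minutes layover in Mumbai → 6:45 AM UTC.
Add 12 hours 55 minutes leg 2 → 7:40 PM UTC.
Haldor is UTC+12:45, so local arrival = 7:40 PM + 12:45 = 8:25 AM on Dec 5.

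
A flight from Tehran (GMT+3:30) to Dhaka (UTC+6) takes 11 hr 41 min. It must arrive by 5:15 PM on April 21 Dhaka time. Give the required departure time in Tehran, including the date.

3:04 AM on April 21

Target arrival in UTC: 5:15 PM − 6:00 = 11:15 AM on Apr 21.
Subtract 11 hours and 41 minutes → departure 11:34 PM UTC on Apr 20.
Tehran is UTC+3:30: 11:34 PM + 3:30 = 3:04 AM on Apr 21.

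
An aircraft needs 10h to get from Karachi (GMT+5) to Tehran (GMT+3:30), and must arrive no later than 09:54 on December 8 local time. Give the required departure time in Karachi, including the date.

01:24 on December 8

Target arrival in UTC: 09:54 − 3:30 = 06:24 on Dec 8.
Subtract 10 hours → departure 20:24 UTC on Dec 7.
Karachi is UTC+5:00: 20:24 + 5:00 = 01:24 on Dec 8.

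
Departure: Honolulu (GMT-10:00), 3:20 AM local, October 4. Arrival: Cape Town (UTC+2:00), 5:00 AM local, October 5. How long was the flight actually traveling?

Departure in UTC: 3:20 AM + 10:00 = 1:20 PM on Oct 4.
Arrival in UTC: 5:00 AM − 2:00 = 3:00 AM on Oct 5.
Elapsed = 3:00 AM − 1:20 PM (+1 day) = 13 hours 40 minutes.

13 hours 40 minutes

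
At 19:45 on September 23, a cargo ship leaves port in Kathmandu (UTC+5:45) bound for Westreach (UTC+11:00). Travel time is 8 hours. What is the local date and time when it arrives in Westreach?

09:00 on September 24

Convert departure to UTC: 19:45 − 5:45 = 14:00 UTC on Sep 23.
Add 8 hours travel time → 22:00 UTC.
Westreach is UTC+11:00, so local arrival = 22:00 + 11:00 = 09:00 on Sep 24.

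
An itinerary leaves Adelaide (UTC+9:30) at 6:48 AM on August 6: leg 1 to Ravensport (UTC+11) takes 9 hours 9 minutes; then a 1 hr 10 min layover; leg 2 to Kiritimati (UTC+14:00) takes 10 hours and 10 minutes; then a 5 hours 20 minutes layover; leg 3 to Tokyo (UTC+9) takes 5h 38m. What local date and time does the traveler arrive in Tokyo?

1:45 PM on Aug 7

Convert departure to UTC: 6:48 AM − 9:30 = 9:18 PM UTC on Aug 5.
Add 9 hours 9 minutes leg 1 → 6:27 AM UTC (Aug 6).
Add 1 hour 10 minutes layover in Ravensport → 7:37 AM UTC.
Add 10 hours 10 minutes leg 2 → 5:47 PM UTC.
Add 5 hours and 20 minutes layover in Kiritimati → 11:07 PM UTC.
Add 5 hours and 38 minutes leg 3 → 4:45 AM UTC (Aug 7).
Tokyo is UTC+9:00, so local arrival = 4:45 AM + 9:00 = 1:45 PM on Aug 7.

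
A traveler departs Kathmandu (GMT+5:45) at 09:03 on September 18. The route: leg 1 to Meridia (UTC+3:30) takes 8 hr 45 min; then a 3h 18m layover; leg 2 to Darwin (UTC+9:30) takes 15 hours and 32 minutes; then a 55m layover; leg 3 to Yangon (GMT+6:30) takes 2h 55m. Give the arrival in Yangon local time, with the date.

17:13 on September 19

Convert departure to UTC: 09:03 − 5:45 = 03:18 UTC on Sep 18.
Add 8 hours and 45 minutes leg 1 → 12:03 UTC.
Add 3 hours 18 minutes layover in Meridia → 15:21 UTC.
Add 15 hours 32 minutes leg 2 → 06:53 UTC (Sep 19).
Add 55 minutes layover in Darwin → 07:48 UTC.
Add 2 hours and 55 minutes leg 3 → 10:43 UTC.
Yangon is UTC+6:30, so local arrival = 10:43 + 6:30 = 17:13 on Sep 19.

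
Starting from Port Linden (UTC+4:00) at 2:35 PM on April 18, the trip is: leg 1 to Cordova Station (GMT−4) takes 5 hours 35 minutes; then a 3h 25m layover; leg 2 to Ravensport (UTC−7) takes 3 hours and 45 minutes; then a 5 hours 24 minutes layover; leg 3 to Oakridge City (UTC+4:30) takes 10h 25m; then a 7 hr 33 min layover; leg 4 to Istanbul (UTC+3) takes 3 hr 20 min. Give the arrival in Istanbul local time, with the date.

5:02 AM on April 20

Convert departure to UTC: 2:35 PM − 4:00 = 10:35 AM UTC on Apr 18.
Add 5 hours and 35 minutes leg 1 → 4:10 PM UTC.
Add 3 hours and 25 minutes layover in Cordova Station → 7:35 PM UTC.
Add 3 hours and 45 minutes leg 2 → 11:20 PM UTC.
Add 5 hours 24 minutes layover in Ravensport → 4:44 AM UTC (Apr 19).
Add 10 hours 25 minutes leg 3 → 3:09 PM UTC.
Add 7 hours 33 minutes layover in Oakridge City → 10:42 PM UTC.
Add 3 hours 20 minutes leg 4 → 2:02 AM UTC (Apr 20).
Istanbul is UTC+3:00, so local arrival = 2:02 AM + 3:00 = 5:02 AM on Apr 20.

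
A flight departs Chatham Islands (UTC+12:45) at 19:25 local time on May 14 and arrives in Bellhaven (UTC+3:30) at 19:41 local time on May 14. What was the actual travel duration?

9 hours 31 minutes

Departure in UTC: 19:25 − 12:45 = 06:40 on May 14.
Arrival in UTC: 19:41 − 3:30 = 16:11 on May 14.
Elapsed = 16:11 − 06:40 = 9 hours 31 minutes.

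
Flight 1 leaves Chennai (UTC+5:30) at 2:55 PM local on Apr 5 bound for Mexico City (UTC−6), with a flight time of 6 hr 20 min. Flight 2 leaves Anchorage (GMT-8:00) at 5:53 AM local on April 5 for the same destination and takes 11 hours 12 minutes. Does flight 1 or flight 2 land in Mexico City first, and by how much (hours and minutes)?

Flight 1 in UTC: 2:55 PM − 5:30 = 9:25 AM on Apr 5.
+6 hours 20 minutes → arrive 3:45 PM UTC on Apr 5.
Flight 2 in UTC: 5:53 AM + 8:00 = 1:53 PM on Apr 5.
+11 hours and 12 minutes → arrive 1:05 AM UTC on Apr 6.
Flight 1 lands earlier by 9 hours 20 minutes.

the first, by 9 hours 20 minutes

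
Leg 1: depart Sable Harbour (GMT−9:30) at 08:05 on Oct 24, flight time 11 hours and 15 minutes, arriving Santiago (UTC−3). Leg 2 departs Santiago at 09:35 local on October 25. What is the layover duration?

Convert departure to UTC: 08:05 + 9:30 = 17:35 UTC on Oct 24.
Add 11 hours 15 minutes flight time → 04:50 UTC (Oct 25).
Santiago is UTC−3:00, so local arrival = 04:50 − 3:00 = 01:50 on Oct 25.
Layover = 09:35 − 01:50 = 7 hours 45 minutes.

7 hours 45 minutes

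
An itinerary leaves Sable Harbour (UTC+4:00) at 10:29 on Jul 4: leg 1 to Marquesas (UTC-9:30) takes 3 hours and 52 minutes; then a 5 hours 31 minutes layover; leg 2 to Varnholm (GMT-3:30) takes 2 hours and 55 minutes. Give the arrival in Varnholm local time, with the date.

15:17 on Jul 4

Convert departure to UTC: 10:29 − 4:00 = 06:29 UTC on Jul 4.
Add 3 hours 52 minutes leg 1 → 10:21 UTC.
Add 5 hours and 31 minutes layover in Marquesas → 15:52 UTC.
Add 2 hours 55 minutes leg 2 → 18:47 UTC.
Varnholm is UTC−3:30, so local arrival = 18:47 − 3:30 = 15:17 on Jul 4.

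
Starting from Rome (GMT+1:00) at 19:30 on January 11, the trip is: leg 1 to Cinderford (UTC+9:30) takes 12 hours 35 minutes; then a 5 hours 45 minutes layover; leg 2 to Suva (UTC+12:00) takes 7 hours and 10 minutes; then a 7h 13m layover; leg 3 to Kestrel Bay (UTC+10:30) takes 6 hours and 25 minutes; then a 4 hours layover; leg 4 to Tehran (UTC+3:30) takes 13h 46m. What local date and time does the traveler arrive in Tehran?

Convert departure to UTC: 19:30 − 1:00 = 18:30 UTC on Jan 11.
Add 12 hours 35 minutes leg 1 → 07:05 UTC (Jan 12).
Add 5 hours 45 minutes layover in Cinderford → 12:50 UTC.
Add 7 hours and 10 minutes leg 2 → 20:00 UTC.
Add 7 hours and 13 minutes layover in Suva → 03:13 UTC (Jan 13).
Add 6 hours 25 minutes leg 3 → 09:38 UTC.
Add 4 hours layover in Kestrel Bay → 13:38 UTC.
Add 13 hours 46 minutes leg 4 → 03:24 UTC (Jan 14).
Tehran is UTC+3:30, so local arrival = 03:24 + 3:30 = 06:54 on Jan 14.

06:54 on January 14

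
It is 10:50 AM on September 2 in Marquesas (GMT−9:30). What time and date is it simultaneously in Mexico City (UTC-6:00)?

2:20 PM on September 2

Mexico City is 3:30 ahead of Marquesas.
Shift by the zone difference: 10:50 AM + 3:30 = 2:20 PM on Sep 2 in Mexico City.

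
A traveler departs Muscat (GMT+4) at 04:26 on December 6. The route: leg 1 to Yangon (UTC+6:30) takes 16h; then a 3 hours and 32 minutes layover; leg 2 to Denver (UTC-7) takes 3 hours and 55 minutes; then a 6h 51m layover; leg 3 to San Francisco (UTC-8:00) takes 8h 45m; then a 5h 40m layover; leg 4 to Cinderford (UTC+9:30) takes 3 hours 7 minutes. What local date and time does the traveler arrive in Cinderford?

Convert departure to UTC: 04:26 − 4:00 = 00:26 UTC on Dec 6.
Add 16 hours leg 1 → 16:26 UTC.
Add 3 hours 32 minutes layover in Yangon → 19:58 UTC.
Add 3 hours and 55 minutes leg 2 → 23:53 UTC.
Add 6 hours 51 minutes layover in Denver → 06:44 UTC (Dec 7).
Add 8 hours 45 minutes leg 3 → 15:29 UTC.
Add 5 hours and 40 minutes layover in San Francisco → 21:09 UTC.
Add 3 hours and 7 minutes leg 4 → 00:16 UTC (Dec 8).
Cinderford is UTC+9:30, so local arrival = 00:16 + 9:30 = 09:46 on Dec 8.

09:46 on December 8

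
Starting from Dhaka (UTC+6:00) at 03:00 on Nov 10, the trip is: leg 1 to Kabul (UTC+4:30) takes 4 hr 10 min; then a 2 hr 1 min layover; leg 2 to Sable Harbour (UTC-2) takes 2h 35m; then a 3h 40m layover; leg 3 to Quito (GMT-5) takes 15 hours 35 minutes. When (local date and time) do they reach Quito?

20:01 on November 10

Convert departure to UTC: 03:00 − 6:00 = 21:00 UTC on Nov 9.
Add 4 hours 10 minutes leg 1 → 01:10 UTC (Nov 10).
Add 2 hours and 1 minute layover in Kabul → 03:11 UTC.
Add 2 hours 35 minutes leg 2 → 05:46 UTC.
Add 3 hours 40 minutes layover in Sable Harbour → 09:26 UTC.
Add 15 hours and 35 minutes leg 3 → 01:01 UTC (Nov 11).
Quito is UTC−5:00, so local arrival = 01:01 − 5:00 = 20:01 on Nov 10.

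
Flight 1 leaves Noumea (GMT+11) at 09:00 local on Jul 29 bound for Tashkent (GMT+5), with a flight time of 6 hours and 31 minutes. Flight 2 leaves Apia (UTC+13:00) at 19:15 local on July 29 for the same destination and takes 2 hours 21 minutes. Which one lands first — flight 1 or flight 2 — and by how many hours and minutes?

Flight 1 in UTC: 09:00 − 11:00 = 22:00 on Jul 28.
+6 hours 31 minutes → arrive 04:31 UTC on Jul 29.
Flight 2 in UTC: 19:15 − 13:00 = 06:15 on Jul 29.
+2 hours and 21 minutes → arrive 08:36 UTC on Jul 29.
Flight 1 lands earlier by 4 hours 5 minutes.

the first, by 4 hours 5 minutes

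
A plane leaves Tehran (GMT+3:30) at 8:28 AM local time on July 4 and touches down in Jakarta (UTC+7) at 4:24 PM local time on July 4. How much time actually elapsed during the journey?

4 hours 26 minutes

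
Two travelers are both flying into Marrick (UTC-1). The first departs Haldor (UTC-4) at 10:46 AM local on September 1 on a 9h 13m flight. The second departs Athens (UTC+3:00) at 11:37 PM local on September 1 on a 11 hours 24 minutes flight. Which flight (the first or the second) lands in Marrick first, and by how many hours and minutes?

Flight 1 in UTC: 10:46 AM + 4:00 = 2:46 PM on Sep 1.
+9 hours 13 minutes → arrive 11:59 PM UTC on Sep 1.
Flight 2 in UTC: 11:37 PM − 3:00 = 8:37 PM on Sep 1.
+11 hours 24 minutes → arrive 8:01 AM UTC on Sep 2.
Flight 1 lands earlier by 8 hours 2 minutes.

the first, by 8 hours 2 minutes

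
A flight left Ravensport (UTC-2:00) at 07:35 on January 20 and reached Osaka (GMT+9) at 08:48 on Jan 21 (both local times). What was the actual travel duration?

14 hours 13 minutes

Osaka is 11:00 ahead of Ravensport.
Clock-face elapsed time (ignoring zones) is 25 hours 13 minutes.
Actual elapsed = 25 hours 13 minutes − 11:00 = 14 hours 13 minutes.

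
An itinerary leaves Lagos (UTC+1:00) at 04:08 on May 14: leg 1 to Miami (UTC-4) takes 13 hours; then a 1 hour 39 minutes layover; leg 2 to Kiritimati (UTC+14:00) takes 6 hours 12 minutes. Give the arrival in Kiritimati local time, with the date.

13:59 on May 15

Convert departure to UTC: 04:08 − 1:00 = 03:08 UTC on May 14.
Add 13 hours leg 1 → 16:08 UTC.
Add 1 hour 39 minutes layover in Miami → 17:47 UTC.
Add 6 hours and 12 minutes leg 2 → 23:59 UTC.
Kiritimati is UTC+14:00, so local arrival = 23:59 + 14:00 = 13:59 on May 15.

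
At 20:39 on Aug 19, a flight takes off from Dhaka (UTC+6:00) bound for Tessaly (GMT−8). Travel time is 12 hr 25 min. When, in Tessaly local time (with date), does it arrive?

Convert departure to UTC: 20:39 − 6:00 = 14:39 UTC on Aug 19.
Add 12 hours 25 minutes travel time → 03:04 UTC (Aug 20).
Tessaly is UTC−8:00, so local arrival = 03:04 − 8:00 = 19:04 on Aug 19.

19:04 on August 19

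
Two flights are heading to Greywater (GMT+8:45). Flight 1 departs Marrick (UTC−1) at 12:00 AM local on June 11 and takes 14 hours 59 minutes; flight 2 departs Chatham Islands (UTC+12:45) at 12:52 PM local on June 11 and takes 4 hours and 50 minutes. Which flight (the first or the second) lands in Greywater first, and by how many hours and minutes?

the second, by 11 hours 2 minutes

Flight 1 in UTC: 12:00 AM + 1:00 = 1:00 AM on Jun 11.
+14 hours and 59 minutes → arrive 3:59 PM UTC on Jun 11.
Flight 2 in UTC: 12:52 PM − 12:45 = 12:07 AM on Jun 11.
+4 hours 50 minutes → arrive 4:57 AM UTC on Jun 11.
Flight 2 lands earlier by 11 hours 2 minutes.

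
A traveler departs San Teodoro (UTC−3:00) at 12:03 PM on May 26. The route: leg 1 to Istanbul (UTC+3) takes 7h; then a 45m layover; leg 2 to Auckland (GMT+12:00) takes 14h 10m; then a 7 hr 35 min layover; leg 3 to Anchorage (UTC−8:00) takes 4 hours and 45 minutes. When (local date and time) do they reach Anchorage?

Convert departure to UTC: 12:03 PM + 3:00 = 3:03 PM UTC on May 26.
Add 7 hours leg 1 → 10:03 PM UTC.
Add 45 minutes layover in Istanbul → 10:48 PM UTC.
Add 14 hours 10 minutes leg 2 → 12:58 PM UTC (May 27).
Add 7 hours and 35 minutes layover in Auckland → 8:33 PM UTC.
Add 4 hours and 45 minutes leg 3 → 1:18 AM UTC (May 28).
Anchorage is UTC−8:00, so local arrival = 1:18 AM − 8:00 = 5:18 PM on May 27.

5:18 PM on May 27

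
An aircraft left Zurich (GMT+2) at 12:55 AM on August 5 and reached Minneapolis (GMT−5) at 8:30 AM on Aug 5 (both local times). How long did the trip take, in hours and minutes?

Minneapolis is 7:00 behind Zurich.
Clock-face elapsed time (ignoring zones) is 7 hours 35 minutes.
Actual elapsed = 7 hours 35 minutes + 7:00 = 14 hours 35 minutes.

14 hours 35 minutes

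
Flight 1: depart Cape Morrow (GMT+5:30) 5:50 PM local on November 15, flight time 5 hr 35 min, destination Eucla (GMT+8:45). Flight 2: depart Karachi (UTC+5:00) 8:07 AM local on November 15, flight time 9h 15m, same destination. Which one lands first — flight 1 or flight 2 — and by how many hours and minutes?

Flight 1 in UTC: 5:50 PM − 5:30 = 12:20 PM on Nov 15.
+5 hours and 35 minutes → arrive 5:55 PM UTC on Nov 15.
Flight 2 in UTC: 8:07 AM − 5:00 = 3:07 AM on Nov 15.
+9 hours and 15 minutes → arrive 12:22 PM UTC on Nov 15.
Flight 2 lands earlier by 5 hours 33 minutes.

the second, by 5 hours 33 minutes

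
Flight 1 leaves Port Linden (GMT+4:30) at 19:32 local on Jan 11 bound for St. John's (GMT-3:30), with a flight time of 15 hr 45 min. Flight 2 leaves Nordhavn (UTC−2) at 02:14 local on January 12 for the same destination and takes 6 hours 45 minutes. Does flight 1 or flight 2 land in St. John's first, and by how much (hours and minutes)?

the first, by 4 hours 12 minutes

Flight 1 in UTC: 19:32 − 4:30 = 15:02 on Jan 11.
+15 hours and 45 minutes → arrive 06:47 UTC on Jan 12.
Flight 2 in UTC: 02:14 + 2:00 = 04:14 on Jan 12.
+6 hours and 45 minutes → arrive 10:59 UTC on Jan 12.
Flight 1 lands earlier by 4 hours 12 minutes.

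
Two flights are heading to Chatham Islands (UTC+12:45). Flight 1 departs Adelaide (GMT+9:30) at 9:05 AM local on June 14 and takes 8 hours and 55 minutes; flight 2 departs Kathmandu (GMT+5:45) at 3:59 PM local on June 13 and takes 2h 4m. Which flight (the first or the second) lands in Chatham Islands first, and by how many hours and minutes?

Flight 1 in UTC: 9:05 AM − 9:30 = 11:35 PM on Jun 13.
+8 hours 55 minutes → arrive 8:30 AM UTC on Jun 14.
Flight 2 in UTC: 3:59 PM − 5:45 = 10:14 AM on Jun 13.
+2 hours 4 minutes → arrive 12:18 PM UTC on Jun 13.
Flight 2 lands earlier by 20 hours 12 minutes.

the second, by 20 hours 12 minutes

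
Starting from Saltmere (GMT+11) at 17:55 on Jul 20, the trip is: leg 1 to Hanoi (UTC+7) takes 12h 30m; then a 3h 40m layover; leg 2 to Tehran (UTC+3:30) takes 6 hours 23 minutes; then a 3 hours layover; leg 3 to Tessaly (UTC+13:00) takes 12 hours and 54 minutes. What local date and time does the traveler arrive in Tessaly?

10:22 on July 22

Convert departure to UTC: 17:55 − 11:00 = 06:55 UTC on Jul 20.
Add 12 hours 30 minutes leg 1 → 19:25 UTC.
Add 3 hours and 40 minutes layover in Hanoi → 23:05 UTC.
Add 6 hours 23 minutes leg 2 → 05:28 UTC (Jul 21).
Add 3 hours layover in Tehran → 08:28 UTC.
Add 12 hours and 54 minutes leg 3 → 21:22 UTC.
Tessaly is UTC+13:00, so local arrival = 21:22 + 13:00 = 10:22 on Jul 22.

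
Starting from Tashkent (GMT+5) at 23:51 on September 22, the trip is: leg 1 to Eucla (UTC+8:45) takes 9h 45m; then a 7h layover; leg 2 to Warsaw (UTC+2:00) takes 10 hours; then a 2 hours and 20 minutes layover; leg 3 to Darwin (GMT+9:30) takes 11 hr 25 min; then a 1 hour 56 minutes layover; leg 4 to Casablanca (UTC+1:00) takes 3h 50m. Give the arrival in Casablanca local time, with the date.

Convert departure to UTC: 23:51 − 5:00 = 18:51 UTC on Sep 22.
Add 9 hours and 45 minutes leg 1 → 04:36 UTC (Sep 23).
Add 7 hours layover in Eucla → 11:36 UTC.
Add 10 hours leg 2 → 21:36 UTC.
Add 2 hours 20 minutes layover in Warsaw → 23:56 UTC.
Add 11 hours and 25 minutes leg 3 → 11:21 UTC (Sep 24).
Add 1 hour and 56 minutes layover in Darwin → 13:17 UTC.
Add 3 hours 50 minutes leg 4 → 17:07 UTC.
Casablanca is UTC+1:00, so local arrival = 17:07 + 1:00 = 18:07 on Sep 24.

18:07 on September 24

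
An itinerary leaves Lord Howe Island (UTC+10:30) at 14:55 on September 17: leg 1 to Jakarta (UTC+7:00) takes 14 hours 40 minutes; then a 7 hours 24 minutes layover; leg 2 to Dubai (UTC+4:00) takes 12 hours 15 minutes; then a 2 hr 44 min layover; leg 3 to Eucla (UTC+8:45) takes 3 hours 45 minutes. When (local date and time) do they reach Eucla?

Convert departure to UTC: 14:55 − 10:30 = 04:25 UTC on Sep 17.
Add 14 hours and 40 minutes leg 1 → 19:05 UTC.
Add 7 hours and 24 minutes layover in Jakarta → 02:29 UTC (Sep 18).
Add 12 hours and 15 minutes leg 2 → 14:44 UTC.
Add 2 hours 44 minutes layover in Dubai → 17:28 UTC.
Add 3 hours and 45 minutes leg 3 → 21:13 UTC.
Eucla is UTC+8:45, so local arrival = 21:13 + 8:45 = 05:58 on Sep 19.

05:58 on September 19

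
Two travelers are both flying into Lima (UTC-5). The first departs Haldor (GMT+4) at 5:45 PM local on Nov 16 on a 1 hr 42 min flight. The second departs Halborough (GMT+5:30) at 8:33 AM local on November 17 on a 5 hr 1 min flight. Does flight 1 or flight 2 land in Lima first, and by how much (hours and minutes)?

Flight 1 in UTC: 5:45 PM − 4:00 = 1:45 PM on Nov 16.
+1 hour 42 minutes → arrive 3:27 PM UTC on Nov 16.
Flight 2 in UTC: 8:33 AM − 5:30 = 3:03 AM on Nov 17.
+5 hours and 1 minute → arrive 8:04 AM UTC on Nov 17.
Flight 1 lands earlier by 16 hours 37 minutes.

the first, by 16 hours 37 minutes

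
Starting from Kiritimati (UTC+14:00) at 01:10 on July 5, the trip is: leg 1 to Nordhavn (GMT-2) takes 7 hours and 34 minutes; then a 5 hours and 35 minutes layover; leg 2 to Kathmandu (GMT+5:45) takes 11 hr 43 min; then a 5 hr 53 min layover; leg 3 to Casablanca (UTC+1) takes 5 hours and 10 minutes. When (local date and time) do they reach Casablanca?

00:05 on Jul 6

Convert departure to UTC: 01:10 − 14:00 = 11:10 UTC on Jul 4.
Add 7 hours and 34 minutes leg 1 → 18:44 UTC.
Add 5 hours 35 minutes layover in Nordhavn → 00:19 UTC (Jul 5).
Add 11 hours and 43 minutes leg 2 → 12:02 UTC.
Add 5 hours and 53 minutes layover in Kathmandu → 17:55 UTC.
Add 5 hours and 10 minutes leg 3 → 23:05 UTC.
Casablanca is UTC+1:00, so local arrival = 23:05 + 1:00 = 00:05 on Jul 6.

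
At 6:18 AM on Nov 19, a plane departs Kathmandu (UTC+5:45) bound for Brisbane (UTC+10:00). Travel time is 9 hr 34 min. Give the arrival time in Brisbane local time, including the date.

8:07 PM on Nov 19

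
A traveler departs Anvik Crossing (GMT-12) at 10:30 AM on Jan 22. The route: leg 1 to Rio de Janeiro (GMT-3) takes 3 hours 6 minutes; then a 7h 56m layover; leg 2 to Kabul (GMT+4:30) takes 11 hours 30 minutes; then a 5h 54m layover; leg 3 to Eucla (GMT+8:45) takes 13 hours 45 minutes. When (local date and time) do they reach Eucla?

1:26 AM on Jan 25

Convert departure to UTC: 10:30 AM + 12:00 = 10:30 PM UTC on Jan 22.
Add 3 hours and 6 minutes leg 1 → 1:36 AM UTC (Jan 23).
Add 7 hours and 56 minutes layover in Rio de Janeiro → 9:32 AM UTC.
Add 11 hours and 30 minutes leg 2 → 9:02 PM UTC.
Add 5 hours 54 minutes layover in Kabul → 2:56 AM UTC (Jan 24).
Add 13 hours 45 minutes leg 3 → 4:41 PM UTC.
Eucla is UTC+8:45, so local arrival = 4:41 PM + 8:45 = 1:26 AM on Jan 25.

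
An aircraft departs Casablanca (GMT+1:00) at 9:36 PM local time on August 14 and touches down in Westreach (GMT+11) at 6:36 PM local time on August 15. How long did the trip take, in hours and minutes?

11 hours

Departure in UTC: 9:36 PM − 1:00 = 8:36 PM on Aug 14.
Arrival in UTC: 6:36 PM − 11:00 = 7:36 AM on Aug 15.
Elapsed = 7:36 AM − 8:36 PM (+1 day) = 11 hours.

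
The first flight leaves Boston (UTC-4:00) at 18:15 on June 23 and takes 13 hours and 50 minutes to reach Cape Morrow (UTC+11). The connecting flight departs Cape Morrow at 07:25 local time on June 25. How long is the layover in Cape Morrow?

Convert departure to UTC: 18:15 + 4:00 = 22:15 UTC on Jun 23.
Add 13 hours and 50 minutes flight time → 12:05 UTC (Jun 24).
Cape Morrow is UTC+11:00, so local arrival = 12:05 + 11:00 = 23:05 on Jun 24.
Layover = 07:25 − 23:05 (+1 day) = 8 hours 20 minutes.

8 hours 20 minutes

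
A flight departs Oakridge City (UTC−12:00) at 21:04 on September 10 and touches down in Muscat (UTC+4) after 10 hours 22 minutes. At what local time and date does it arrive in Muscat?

Muscat is 16:00 ahead of Oakridge City.
After 10 hours 22 minutes it is 07:26 (Sep 11) in Oakridge City.
Shift by the zone difference: 07:26 + 16:00 = 23:26 on Sep 11 in Muscat.

23:26 on September 11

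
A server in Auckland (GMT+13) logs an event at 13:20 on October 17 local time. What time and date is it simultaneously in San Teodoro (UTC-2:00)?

22:20 on Oct 16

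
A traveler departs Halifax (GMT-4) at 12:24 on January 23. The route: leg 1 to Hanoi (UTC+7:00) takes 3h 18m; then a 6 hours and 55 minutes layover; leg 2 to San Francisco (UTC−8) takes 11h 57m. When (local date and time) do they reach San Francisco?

06:34 on January 24

Convert departure to UTC: 12:24 + 4:00 = 16:24 UTC on Jan 23.
Add 3 hours 18 minutes leg 1 → 19:42 UTC.
Add 6 hours and 55 minutes layover in Hanoi → 02:37 UTC (Jan 24).
Add 11 hours 57 minutes leg 2 → 14:34 UTC.
San Francisco is UTC−8:00, so local arrival = 14:34 − 8:00 = 06:34 on Jan 24.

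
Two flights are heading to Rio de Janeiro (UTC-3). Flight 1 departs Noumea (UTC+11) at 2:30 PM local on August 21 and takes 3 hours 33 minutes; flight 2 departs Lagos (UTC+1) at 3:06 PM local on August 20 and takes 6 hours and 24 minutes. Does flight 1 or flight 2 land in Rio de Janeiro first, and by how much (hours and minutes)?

the second, by 10 hours 33 minutes

Flight 1 in UTC: 2:30 PM − 11:00 = 3:30 AM on Aug 21.
+3 hours and 33 minutes → arrive 7:03 AM UTC on Aug 21.
Flight 2 in UTC: 3:06 PM − 1:00 = 2:06 PM on Aug 20.
+6 hours 24 minutes → arrive 8:30 PM UTC on Aug 20.
Flight 2 lands earlier by 10 hours 33 minutes.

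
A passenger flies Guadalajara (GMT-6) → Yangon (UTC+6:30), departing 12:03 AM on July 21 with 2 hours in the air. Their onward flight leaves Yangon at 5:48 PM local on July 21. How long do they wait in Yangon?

Convert departure to UTC: 12:03 AM + 6:00 = 6:03 AM UTC on Jul 21.
Add 2 hours flight time → 8:03 AM UTC.
Yangon is UTC+6:30, so local arrival = 8:03 AM + 6:30 = 2:33 PM on Jul 21.
Layover = 5:48 PM − 2:33 PM = 3 hours 15 minutes.

3 hours 15 minutes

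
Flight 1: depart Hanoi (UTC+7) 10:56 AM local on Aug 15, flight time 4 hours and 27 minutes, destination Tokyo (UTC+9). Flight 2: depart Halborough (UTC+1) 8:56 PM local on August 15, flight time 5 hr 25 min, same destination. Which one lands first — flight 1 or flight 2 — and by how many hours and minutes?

Flight 1 in UTC: 10:56 AM − 7:00 = 3:56 AM on Aug 15.
+4 hours 27 minutes → arrive 8:23 AM UTC on Aug 15.
Flight 2 in UTC: 8:56 PM − 1:00 = 7:56 PM on Aug 15.
+5 hours 25 minutes → arrive 1:21 AM UTC on Aug 16.
Flight 1 lands earlier by 16 hours 58 minutes.

the first, by 16 hours 58 minutes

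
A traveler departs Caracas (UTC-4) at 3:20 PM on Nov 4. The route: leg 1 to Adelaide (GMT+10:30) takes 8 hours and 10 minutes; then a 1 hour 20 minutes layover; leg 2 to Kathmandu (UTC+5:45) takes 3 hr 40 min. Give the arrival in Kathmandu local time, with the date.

2:15 PM on Nov 5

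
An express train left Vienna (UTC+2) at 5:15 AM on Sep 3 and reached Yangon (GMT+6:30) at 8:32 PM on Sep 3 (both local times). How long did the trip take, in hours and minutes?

10 hours 47 minutes

Departure in UTC: 5:15 AM − 2:00 = 3:15 AM on Sep 3.
Arrival in UTC: 8:32 PM − 6:30 = 2:02 PM on Sep 3.
Elapsed = 2:02 PM − 3:15 AM = 10 hours 47 minutes.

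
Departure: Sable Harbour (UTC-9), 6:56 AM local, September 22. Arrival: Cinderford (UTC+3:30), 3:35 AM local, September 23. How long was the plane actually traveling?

Cinderford is 12:30 ahead of Sable Harbour.
Clock-face elapsed time (ignoring zones) is 20 hours 39 minutes.
Actual elapsed = 20 hours 39 minutes − 12:30 = 8 hours 9 minutes.

8 hours 9 minutes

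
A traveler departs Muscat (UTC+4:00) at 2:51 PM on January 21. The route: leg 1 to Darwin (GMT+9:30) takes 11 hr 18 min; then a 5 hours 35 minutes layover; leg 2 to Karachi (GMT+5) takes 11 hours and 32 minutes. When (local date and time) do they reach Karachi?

Convert departure to UTC: 2:51 PM − 4:00 = 10:51 AM UTC on Jan 21.
Add 11 hours 18 minutes leg 1 → 10:09 PM UTC.
Add 5 hours and 35 minutes layover in Darwin → 3:44 AM UTC (Jan 22).
Add 11 hours 32 minutes leg 2 → 3:16 PM UTC.
Karachi is UTC+5:00, so local arrival = 3:16 PM + 5:00 = 8:16 PM on Jan 22.

8:16 PM on January 22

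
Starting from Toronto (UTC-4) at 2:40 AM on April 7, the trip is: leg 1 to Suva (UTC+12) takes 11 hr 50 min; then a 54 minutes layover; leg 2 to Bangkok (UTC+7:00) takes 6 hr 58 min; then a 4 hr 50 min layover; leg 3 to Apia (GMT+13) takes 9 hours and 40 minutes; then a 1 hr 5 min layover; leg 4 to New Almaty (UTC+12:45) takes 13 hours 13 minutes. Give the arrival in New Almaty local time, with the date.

7:55 PM on April 9

Convert departure to UTC: 2:40 AM + 4:00 = 6:40 AM UTC on Apr 7.
Add 11 hours and 50 minutes leg 1 → 6:30 PM UTC.
Add 54 minutes layover in Suva → 7:24 PM UTC.
Add 6 hours and 58 minutes leg 2 → 2:22 AM UTC (Apr 8).
Add 4 hours 50 minutes layover in Bangkok → 7:12 AM UTC.
Add 9 hours and 40 minutes leg 3 → 4:52 PM UTC.
Add 1 hour 5 minutes layover in Apia → 5:57 PM UTC.
Add 13 hours and 13 minutes leg 4 → 7:10 AM UTC (Apr 9).
New Almaty is UTC+12:45, so local arrival = 7:10 AM + 12:45 = 7:55 PM on Apr 9.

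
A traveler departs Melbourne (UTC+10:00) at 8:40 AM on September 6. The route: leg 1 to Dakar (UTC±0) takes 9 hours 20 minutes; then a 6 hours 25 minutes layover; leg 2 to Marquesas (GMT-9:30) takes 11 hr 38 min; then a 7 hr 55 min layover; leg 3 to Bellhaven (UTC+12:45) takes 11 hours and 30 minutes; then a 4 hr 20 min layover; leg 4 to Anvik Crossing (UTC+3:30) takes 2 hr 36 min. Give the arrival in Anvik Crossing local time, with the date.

7:54 AM on September 8

Convert departure to UTC: 8:40 AM − 10:00 = 10:40 PM UTC on Sep 5.
Add 9 hours and 20 minutes leg 1 → 8:00 AM UTC (Sep 6).
Add 6 hours and 25 minutes layover in Dakar → 2:25 PM UTC.
Add 11 hours and 38 minutes leg 2 → 2:03 AM UTC (Sep 7).
Add 7 hours 55 minutes layover in Marquesas → 9:58 AM UTC.
Add 11 hours 30 minutes leg 3 → 9:28 PM UTC.
Add 4 hours 20 minutes layover in Bellhaven → 1:48 AM UTC (Sep 8).
Add 2 hours and 36 minutes leg 4 → 4:24 AM UTC.
Anvik Crossing is UTC+3:30, so local arrival = 4:24 AM + 3:30 = 7:54 AM on Sep 8.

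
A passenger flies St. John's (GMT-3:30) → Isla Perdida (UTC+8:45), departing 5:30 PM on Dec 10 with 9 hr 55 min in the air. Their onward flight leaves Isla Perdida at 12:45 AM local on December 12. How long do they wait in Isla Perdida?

Convert departure to UTC: 5:30 PM + 3:30 = 9:00 PM UTC on Dec 10.
Add 9 hours 55 minutes flight time → 6:55 AM UTC (Dec 11).
Isla Perdida is UTC+8:45, so local arrival = 6:55 AM + 8:45 = 3:40 PM on Dec 11.
Layover = 12:45 AM − 3:40 PM (+1 day) = 9 hours 5 minutes.

9 hours 5 minutes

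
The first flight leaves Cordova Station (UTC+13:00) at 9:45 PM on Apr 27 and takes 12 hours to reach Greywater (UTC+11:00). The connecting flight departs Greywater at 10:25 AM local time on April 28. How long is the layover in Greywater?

Convert departure to UTC: 9:45 PM − 13:00 = 8:45 AM UTC on Apr 27.
Add 12 hours flight time → 8:45 PM UTC.
Greywater is UTC+11:00, so local arrival = 8:45 PM + 11:00 = 7:45 AM on Apr 28.
Layover = 10:25 AM − 7:45 AM = 2 hours 40 minutes.

2 hours 40 minutes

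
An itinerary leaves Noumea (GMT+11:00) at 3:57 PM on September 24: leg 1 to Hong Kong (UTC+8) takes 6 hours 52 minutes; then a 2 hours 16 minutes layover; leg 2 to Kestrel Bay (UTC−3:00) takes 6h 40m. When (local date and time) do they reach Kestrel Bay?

Convert departure to UTC: 3:57 PM − 11:00 = 4:57 AM UTC on Sep 24.
Add 6 hours 52 minutes leg 1 → 11:49 AM UTC.
Add 2 hours 16 minutes layover in Hong Kong → 2:05 PM UTC.
Add 6 hours and 40 minutes leg 2 → 8:45 PM UTC.
Kestrel Bay is UTC−3:00, so local arrival = 8:45 PM − 3:00 = 5:45 PM on Sep 24.

5:45 PM on Sep 24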